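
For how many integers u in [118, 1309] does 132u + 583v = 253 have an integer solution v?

23

gcd(583, 132) = 11  (583 = 4×132 + 55, 132 = 2×55 + 22, 55 = 2×22 + 11, 22 = 2×11).
Back-substituting, 132×(-22) + 583×(5) = 11.
Scale by 23: particular solution (-506, 115); reduce u mod 53: (24, -5).
General solution: u = 24 + 53t, v = -5 - 12t for integer t.
118 ≤ 24 + 53t ≤ 1309 gives t ∈ [2, 24], which is 23 values.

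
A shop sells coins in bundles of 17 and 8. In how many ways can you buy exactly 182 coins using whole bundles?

Need nonnegative integers with 17j + 8k = 182.
gcd(17, 8) = 1, and 17·(1) + 8·(-2) = 1.
So (j₀, k₀) = (182, -364); general j = 182 + 8t, k = -364 - 17t.
j ≥ 0 ⇒ t ≥ -22; k ≥ 0 ⇒ t ≤ -22. That's 1 value of t.

1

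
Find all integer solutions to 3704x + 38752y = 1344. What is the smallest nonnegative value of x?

3976

gcd(38752, 3704) = 8.
8 divides 1344, so solutions exist.
By Bézout, 3704*(-1245) + 38752*(119) = 8.
Scale by 1344/8 = 168: (x₀, y₀) = (-209160, 19992).
General solution: x = -209160 + 4844t, y = 19992 - 463t for integer t.
x ≥ 0: smallest is -209160 mod 4844 = 3976 (at t = 44), with y = -380.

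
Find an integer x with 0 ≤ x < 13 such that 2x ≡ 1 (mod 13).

7

gcd(13, 2):
  13 = 6×2 + 1
  2 = 2×1
so gcd(13, 2) = 1.
Back-substitute for Bézout coefficients:
  1 = 13 - 6×2
  ... = 2×(-6) + 13×(1)
So 2×-6 ≡ 1 (mod 13), and -6 mod 13 = 7.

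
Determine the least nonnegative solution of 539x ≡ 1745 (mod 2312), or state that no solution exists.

gcd(2312, 539) = 1  (2312 = 4×539 + 156, 539 = 3×156 + 71, 156 = 2×71 + 14, 71 = 5×14 + 1, 14 = 14×1).
1 divides 1745, so solutions exist.
Back-substituting, 539×(163) + 2312×(-38) = 1.
So 539×(163) ≡ 1 (mod 2312); multiply by 1745: x ≡ 284435 (mod 2312).
Smallest nonnegative: x = 284435 mod 2312 = 59.

59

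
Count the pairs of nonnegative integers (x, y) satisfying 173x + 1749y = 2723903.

9

gcd(1749, 173):
  1749 = 10×173 + 19
  173 = 9×19 + 2
  19 = 9×2 + 1
  2 = 2×1
so gcd(1749, 173) = 1.
Back-substitute for Bézout coefficients:
  1 = 19 - 9×2
  ... = 173×(-829) + 1749×(82)
Scale by 2723903: one solution is (-2258115587, 223360046). Reduce x mod 1749: (823, 1476).
General: x = 823 + 1749t, y = 1476 - 173t.
x ≥ 0 ⇒ t ≥ 0; y ≥ 0 ⇒ t ≤ 8. So t ∈ [0, 8]: 9 solutions.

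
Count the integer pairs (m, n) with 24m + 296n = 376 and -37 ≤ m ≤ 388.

11

gcd(296, 24):
  296 = 12·24 + 8
  24 = 3·8
so gcd(296, 24) = 8.
Back-substitute for Bézout coefficients:
  8 = 296 - 12·24
  ... = 24·(-12) + 296·(1)
Scale by 47: particular solution (-564, 47); reduce m mod 37: (28, -1).
General solution: m = 28 + 37t, n = -1 - 3t for integer t.
-37 ≤ 28 + 37t ≤ 388 gives t ∈ [-1, 9], which is 11 values.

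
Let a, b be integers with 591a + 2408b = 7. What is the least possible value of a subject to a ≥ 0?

gcd(2408, 591):
  2408 = 4·591 + 44
  591 = 13·44 + 19
  44 = 2·19 + 6
  19 = 3·6 + 1
  6 = 6·1
so gcd(2408, 591) = 1.
1 divides 7, so solutions exist.
Back-substitute for Bézout coefficients:
  1 = 19 - 3·6
  ... = 591·(383) + 2408·(-94)
Scale by 7/1 = 7: (a₀, b₀) = (2681, -658).
General solution: a = 2681 + 2408t, b = -658 - 591t for integer t.
a ≥ 0: smallest is 2681 mod 2408 = 273 (at t = -1), with b = -67.

273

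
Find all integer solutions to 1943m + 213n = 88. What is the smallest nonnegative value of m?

200

gcd(1943, 213) = 1.
1 divides 88, so solutions exist.
By Bézout, 1943×(41) + 213×(-374) = 1.
Scale by 88/1 = 88: (m₀, n₀) = (3608, -32912).
General solution: m = 3608 + 213t, n = -32912 - 1943t for integer t.
m ≥ 0: smallest is 3608 mod 213 = 200 (at t = -16), with n = -1824.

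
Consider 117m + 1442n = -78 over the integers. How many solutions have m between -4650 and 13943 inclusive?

13

gcd(1442, 117) = 1  (1442 = 12·117 + 38, 117 = 3·38 + 3, 38 = 12·3 + 2, 3 = 1·2 + 1, 2 = 2·1).
Back-substituting, 117·(493) + 1442·(-40) = 1.
Scale by -78: particular solution (-38454, 3120); reduce m mod 1442: (480, -39).
General solution: m = 480 + 1442t, n = -39 - 117t for integer t.
-4650 ≤ 480 + 1442t ≤ 13943 gives t ∈ [-3, 9], which is 13 values.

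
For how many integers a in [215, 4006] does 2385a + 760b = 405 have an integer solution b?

25

gcd(2385, 760):
  2385 = 3·760 + 105
  760 = 7·105 + 25
  105 = 4·25 + 5
  25 = 5·5
so gcd(2385, 760) = 5.
Back-substitute for Bézout coefficients:
  5 = 105 - 4·25
  ... = 2385·(29) + 760·(-91)
Scale by 81: particular solution (2349, -7371); reduce a mod 152: (69, -216).
General solution: a = 69 + 152t, b = -216 - 477t for integer t.
215 ≤ 69 + 152t ≤ 4006 gives t ∈ [1, 25], which is 25 values.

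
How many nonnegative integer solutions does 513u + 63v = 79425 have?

22

gcd(513, 63) = 9.
By Bézout, 513*(1) + 63*(-8) = 9.
One solution: (5, 1220).
General: u = 5 + 7t, v = 1220 - 57t.
u ≥ 0 ⇒ t ≥ 0; v ≥ 0 ⇒ t ≤ 21. So t ∈ [0, 21]: 22 solutions.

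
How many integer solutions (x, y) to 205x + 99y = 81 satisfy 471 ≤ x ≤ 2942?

gcd(205, 99) = 1  (205 = 2×99 + 7, 99 = 14×7 + 1, 7 = 7×1).
Back-substituting, 205×(-14) + 99×(29) = 1.
Scale by 81: particular solution (-1134, 2349); reduce x mod 99: (54, -111).
General solution: x = 54 + 99t, y = -111 - 205t for integer t.
471 ≤ 54 + 99t ≤ 2942 gives t ∈ [5, 29], which is 25 values.

25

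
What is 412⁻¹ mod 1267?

gcd(1267, 412) = 1  (1267 = 3·412 + 31, 412 = 13·31 + 9, 31 = 3·9 + 4, 9 = 2·4 + 1, 4 = 4·1).
Back-substituting, 412·(286) + 1267·(-93) = 1.
So 412·286 ≡ 1 (mod 1267), and 286 mod 1267 = 286.

286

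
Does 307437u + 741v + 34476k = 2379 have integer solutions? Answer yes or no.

gcd(307437, 741):
  307437 = 414*741 + 663
  741 = 1*663 + 78
  663 = 8*78 + 39
  78 = 2*39
so gcd(307437, 741) = 39.
gcd(39, 34476) = 39.
39 divides 2379, so integer solutions exist.

yes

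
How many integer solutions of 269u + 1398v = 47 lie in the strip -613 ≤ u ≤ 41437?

gcd(1398, 269) = 1.
By Bézout, 269×(-343) + 1398×(66) = 1.
Particular solution: (655, -126).
General solution: u = 655 + 1398t, v = -126 - 269t for integer t.
-613 ≤ 655 + 1398t ≤ 41437 gives t ∈ [0, 29], which is 30 values.

30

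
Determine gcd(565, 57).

gcd(565, 57) = 1  (565 = 9*57 + 52, 57 = 1*52 + 5, 52 = 10*5 + 2, 5 = 2*2 + 1, 2 = 2*1).

1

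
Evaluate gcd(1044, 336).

gcd(1044, 336):
  1044 = 3×336 + 36
  336 = 9×36 + 12
  36 = 3×12
so gcd(1044, 336) = 12.

12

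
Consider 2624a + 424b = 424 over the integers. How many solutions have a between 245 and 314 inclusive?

1

gcd(2624, 424) = 8.
By Bézout, 2624*(16) + 424*(-99) = 8.
Particular solution: (0, 1).
General solution: a = 0 + 53t, b = 1 - 328t for integer t.
245 ≤ 0 + 53t ≤ 314 gives t ∈ [5, 5], which is 1 value.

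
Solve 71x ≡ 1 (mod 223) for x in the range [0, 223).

22

gcd(223, 71) = 1  (223 = 3·71 + 10, 71 = 7·10 + 1, 10 = 10·1).
Back-substituting, 71·(22) + 223·(-7) = 1.
So 71·22 ≡ 1 (mod 223), and 22 mod 223 = 22.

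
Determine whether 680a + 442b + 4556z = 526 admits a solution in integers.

no

gcd(680, 442) = 34.
gcd(34, 4556) = 34.
34 does not divide 526 (remainder 16), so no integer solutions.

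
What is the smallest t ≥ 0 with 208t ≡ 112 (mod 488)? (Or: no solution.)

24

gcd(488, 208):
  488 = 2×208 + 72
  208 = 2×72 + 64
  72 = 1×64 + 8
  64 = 8×8
so gcd(488, 208) = 8.
8 divides 112, so solutions exist.
Back-substitute for Bézout coefficients:
  8 = 72 - 1×64
  ... = 208×(-7) + 488×(3)
So 208×(-7) ≡ 8 (mod 488); multiply by 14: t ≡ -98 (mod 61).
Smallest nonnegative: t = -98 mod 61 = 24.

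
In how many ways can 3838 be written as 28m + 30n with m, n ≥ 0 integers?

gcd(30, 28):
  30 = 1×28 + 2
  28 = 14×2
so gcd(30, 28) = 2.
Back-substitute for Bézout coefficients:
  2 = 30 - 1×28
  ... = 28×(-1) + 30×(1)
Scale by 1919: one solution is (-1919, 1919). Reduce m mod 15: (1, 127).
General: m = 1 + 15t, n = 127 - 14t.
m ≥ 0 ⇒ t ≥ 0; n ≥ 0 ⇒ t ≤ 9. So t ∈ [0, 9]: 10 solutions.

10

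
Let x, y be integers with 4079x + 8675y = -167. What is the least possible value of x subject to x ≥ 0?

202

gcd(8675, 4079) = 1  (8675 = 2*4079 + 517, 4079 = 7*517 + 460, 517 = 1*460 + 57, 460 = 8*57 + 4, 57 = 14*4 + 1, 4 = 4*1).
1 divides -167, so solutions exist.
Back-substituting, 4079*(-2131) + 8675*(1002) = 1.
Scale by -167/1 = -167: (x₀, y₀) = (355877, -167334).
General solution: x = 355877 + 8675t, y = -167334 - 4079t for integer t.
x ≥ 0: smallest is 355877 mod 8675 = 202 (at t = -41), with y = -95.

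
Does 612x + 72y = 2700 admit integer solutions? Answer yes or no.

yes

gcd(612, 72) = 36  (612 = 8*72 + 36, 72 = 2*36).
36 divides 2700, so integer solutions exist.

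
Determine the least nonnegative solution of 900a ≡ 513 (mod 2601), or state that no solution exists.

gcd(2601, 900) = 9  (2601 = 2×900 + 801, 900 = 1×801 + 99, 801 = 8×99 + 9, 99 = 11×9).
9 divides 513, so solutions exist.
Back-substituting, 900×(-26) + 2601×(9) = 9.
So 900×(-26) ≡ 9 (mod 2601); multiply by 57: a ≡ -1482 (mod 289).
Smallest nonnegative: a = -1482 mod 289 = 252.

252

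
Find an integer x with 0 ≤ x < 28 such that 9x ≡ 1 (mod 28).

25

gcd(28, 9):
  28 = 3*9 + 1
  9 = 9*1
so gcd(28, 9) = 1.
Back-substitute for Bézout coefficients:
  1 = 28 - 3*9
  ... = 9*(-3) + 28*(1)
So 9*-3 ≡ 1 (mod 28), and -3 mod 28 = 25.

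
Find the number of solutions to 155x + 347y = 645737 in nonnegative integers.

gcd(347, 155):
  347 = 2*155 + 37
  155 = 4*37 + 7
  37 = 5*7 + 2
  7 = 3*2 + 1
  2 = 2*1
so gcd(347, 155) = 1.
Back-substitute for Bézout coefficients:
  1 = 7 - 3*2
  ... = 155*(150) + 347*(-67)
Scale by 645737: one solution is (96860550, -43264379). Reduce x mod 347: (11, 1856).
General: x = 11 + 347t, y = 1856 - 155t.
x ≥ 0 ⇒ t ≥ 0; y ≥ 0 ⇒ t ≤ 11. So t ∈ [0, 11]: 12 solutions.

12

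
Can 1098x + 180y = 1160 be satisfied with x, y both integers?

gcd(1098, 180) = 18.
18 does not divide 1160 (remainder 8), so no integer solutions.

no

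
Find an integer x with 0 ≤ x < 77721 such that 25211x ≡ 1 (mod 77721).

69197

gcd(77721, 25211):
  77721 = 3·25211 + 2088
  25211 = 12·2088 + 155
  2088 = 13·155 + 73
  155 = 2·73 + 9
  73 = 8·9 + 1
  9 = 9·1
so gcd(77721, 25211) = 1.
Back-substitute for Bézout coefficients:
  1 = 73 - 8·9
  ... = 25211·(-8524) + 77721·(2765)
So 25211·-8524 ≡ 1 (mod 77721), and -8524 mod 77721 = 69197.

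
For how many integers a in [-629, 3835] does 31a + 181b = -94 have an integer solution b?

25

gcd(181, 31) = 1  (181 = 5×31 + 26, 31 = 1×26 + 5, 26 = 5×5 + 1, 5 = 5×1).
Back-substituting, 31×(-35) + 181×(6) = 1.
Scale by -94: particular solution (3290, -564); reduce a mod 181: (32, -6).
General solution: a = 32 + 181t, b = -6 - 31t for integer t.
-629 ≤ 32 + 181t ≤ 3835 gives t ∈ [-3, 21], which is 25 values.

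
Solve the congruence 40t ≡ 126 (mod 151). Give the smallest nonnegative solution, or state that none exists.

gcd(151, 40):
  151 = 3*40 + 31
  40 = 1*31 + 9
  31 = 3*9 + 4
  9 = 2*4 + 1
  4 = 4*1
so gcd(151, 40) = 1.
1 divides 126, so solutions exist.
Back-substitute for Bézout coefficients:
  1 = 9 - 2*4
  ... = 40*(34) + 151*(-9)
So 40*(34) ≡ 1 (mod 151); multiply by 126: t ≡ 4284 (mod 151).
Smallest nonnegative: t = 4284 mod 151 = 56.

56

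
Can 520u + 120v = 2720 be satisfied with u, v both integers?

yes

gcd(520, 120):
  520 = 4×120 + 40
  120 = 3×40
so gcd(520, 120) = 40.
40 divides 2720, so integer solutions exist.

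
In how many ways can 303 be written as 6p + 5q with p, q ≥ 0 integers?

10

gcd(6, 5) = 1.
By Bézout, 6·(1) + 5·(-1) = 1.
One solution: (3, 57).
General: p = 3 + 5t, q = 57 - 6t.
p ≥ 0 ⇒ t ≥ 0; q ≥ 0 ⇒ t ≤ 9. So t ∈ [0, 9]: 10 solutions.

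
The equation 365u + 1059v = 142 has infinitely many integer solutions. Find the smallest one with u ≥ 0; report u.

659

gcd(1059, 365):
  1059 = 2·365 + 329
  365 = 1·329 + 36
  329 = 9·36 + 5
  36 = 7·5 + 1
  5 = 5·1
so gcd(1059, 365) = 1.
1 divides 142, so solutions exist.
Back-substitute for Bézout coefficients:
  1 = 36 - 7·5
  ... = 365·(206) + 1059·(-71)
Scale by 142/1 = 142: (u₀, v₀) = (29252, -10082).
General solution: u = 29252 + 1059t, v = -10082 - 365t for integer t.
u ≥ 0: smallest is 29252 mod 1059 = 659 (at t = -27), with v = -227.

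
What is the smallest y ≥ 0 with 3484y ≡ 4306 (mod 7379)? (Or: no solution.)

7376

gcd(7379, 3484) = 1  (7379 = 2×3484 + 411, 3484 = 8×411 + 196, 411 = 2×196 + 19, 196 = 10×19 + 6, 19 = 3×6 + 1, 6 = 6×1).
1 divides 4306, so solutions exist.
Back-substituting, 3484×(-1167) + 7379×(551) = 1.
So 3484×(-1167) ≡ 1 (mod 7379); multiply by 4306: y ≡ -5025102 (mod 7379).
Smallest nonnegative: y = -5025102 mod 7379 = 7376.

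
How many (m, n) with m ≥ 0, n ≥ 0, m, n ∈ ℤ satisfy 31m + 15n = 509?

1

gcd(31, 15):
  31 = 2×15 + 1
  15 = 15×1
so gcd(31, 15) = 1.
Back-substitute for Bézout coefficients:
  1 = 31 - 2×15
  ... = 31×(1) + 15×(-2)
Scale by 509: one solution is (509, -1018). Reduce m mod 15: (14, 5).
General: m = 14 + 15t, n = 5 - 31t.
m ≥ 0 ⇒ t ≥ 0; n ≥ 0 ⇒ t ≤ 0. So t ∈ [0, 0]: 1 solution.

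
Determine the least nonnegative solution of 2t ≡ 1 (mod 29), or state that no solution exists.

gcd(29, 2) = 1  (29 = 14·2 + 1, 2 = 2·1).
1 divides 1, so solutions exist.
Back-substituting, 2·(-14) + 29·(1) = 1.
So 2·(-14) ≡ 1 (mod 29); multiply by 1: t ≡ -14 (mod 29).
Smallest nonnegative: t = -14 mod 29 = 15.

15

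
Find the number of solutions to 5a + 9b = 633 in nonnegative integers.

14

gcd(9, 5):
  9 = 1*5 + 4
  5 = 1*4 + 1
  4 = 4*1
so gcd(9, 5) = 1.
Back-substitute for Bézout coefficients:
  1 = 5 - 1*4
  ... = 5*(2) + 9*(-1)
Scale by 633: one solution is (1266, -633). Reduce a mod 9: (6, 67).
General: a = 6 + 9t, b = 67 - 5t.
a ≥ 0 ⇒ t ≥ 0; b ≥ 0 ⇒ t ≤ 13. So t ∈ [0, 13]: 14 solutions.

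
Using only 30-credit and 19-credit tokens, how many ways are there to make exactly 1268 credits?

3

Need nonnegative integers with 30j + 19k = 1268.
gcd(30, 19) = 1, and 30·(7) + 19·(-11) = 1.
So (j₀, k₀) = (8876, -13948); general j = 8876 + 19t, k = -13948 - 30t.
j ≥ 0 ⇒ t ≥ -467; k ≥ 0 ⇒ t ≤ -465. That's 3 values of t.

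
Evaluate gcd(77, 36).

gcd(77, 36):
  77 = 2×36 + 5
  36 = 7×5 + 1
  5 = 5×1
so gcd(77, 36) = 1.

1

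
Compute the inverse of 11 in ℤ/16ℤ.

3

gcd(16, 11) = 1  (16 = 1×11 + 5, 11 = 2×5 + 1, 5 = 5×1).
Back-substituting, 11×(3) + 16×(-2) = 1.
So 11×3 ≡ 1 (mod 16), and 3 mod 16 = 3.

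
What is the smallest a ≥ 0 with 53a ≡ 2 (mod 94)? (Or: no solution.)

16

gcd(94, 53) = 1.
1 divides 2, so solutions exist.
By Bézout, 53×(-39) + 94×(22) = 1.
So 53×(-39) ≡ 1 (mod 94); multiply by 2: a ≡ -78 (mod 94).
Smallest nonnegative: a = -78 mod 94 = 16.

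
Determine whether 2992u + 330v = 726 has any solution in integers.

yes

gcd(2992, 330) = 22  (2992 = 9·330 + 22, 330 = 15·22).
22 divides 726, so integer solutions exist.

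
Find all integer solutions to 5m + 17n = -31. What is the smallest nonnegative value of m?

gcd(17, 5) = 1.
1 divides -31, so solutions exist.
By Bézout, 5*(7) + 17*(-2) = 1.
Scale by -31/1 = -31: (m₀, n₀) = (-217, 62).
General solution: m = -217 + 17t, n = 62 - 5t for integer t.
m ≥ 0: smallest is -217 mod 17 = 4 (at t = 13), with n = -3.

4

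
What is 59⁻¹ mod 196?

103

gcd(196, 59):
  196 = 3*59 + 19
  59 = 3*19 + 2
  19 = 9*2 + 1
  2 = 2*1
so gcd(196, 59) = 1.
Back-substitute for Bézout coefficients:
  1 = 19 - 9*2
  ... = 59*(-93) + 196*(28)
So 59*-93 ≡ 1 (mod 196), and -93 mod 196 = 103.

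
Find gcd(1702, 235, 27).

1

gcd(1702, 235) = 1.
gcd(1, 27) = 1.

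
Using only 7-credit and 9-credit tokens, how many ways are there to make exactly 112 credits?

Need nonnegative integers with 7j + 9k = 112.
gcd(7, 9) = 1, and 7·(4) + 9·(-3) = 1.
So (j₀, k₀) = (448, -336); general j = 448 + 9t, k = -336 - 7t.
j ≥ 0 ⇒ t ≥ -49; k ≥ 0 ⇒ t ≤ -48. That's 2 values of t.

2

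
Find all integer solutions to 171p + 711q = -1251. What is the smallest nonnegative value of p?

gcd(711, 171):
  711 = 4×171 + 27
  171 = 6×27 + 9
  27 = 3×9
so gcd(711, 171) = 9.
9 divides -1251, so solutions exist.
Back-substitute for Bézout coefficients:
  9 = 171 - 6×27
  ... = 171×(25) + 711×(-6)
Scale by -1251/9 = -139: (p₀, q₀) = (-3475, 834).
General solution: p = -3475 + 79t, q = 834 - 19t for integer t.
p ≥ 0: smallest is -3475 mod 79 = 1 (at t = 44), with q = -2.

1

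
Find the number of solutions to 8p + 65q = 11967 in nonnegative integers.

gcd(65, 8) = 1.
By Bézout, 8×(-8) + 65×(1) = 1.
One solution: (9, 183).
General: p = 9 + 65t, q = 183 - 8t.
p ≥ 0 ⇒ t ≥ 0; q ≥ 0 ⇒ t ≤ 22. So t ∈ [0, 22]: 23 solutions.

23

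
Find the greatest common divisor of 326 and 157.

gcd(326, 157) = 1  (326 = 2×157 + 12, 157 = 13×12 + 1, 12 = 12×1).

1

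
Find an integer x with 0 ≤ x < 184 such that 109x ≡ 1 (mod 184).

157

gcd(184, 109) = 1  (184 = 1*109 + 75, 109 = 1*75 + 34, 75 = 2*34 + 7, 34 = 4*7 + 6, 7 = 1*6 + 1, 6 = 6*1).
Back-substituting, 109*(-27) + 184*(16) = 1.
So 109*-27 ≡ 1 (mod 184), and -27 mod 184 = 157.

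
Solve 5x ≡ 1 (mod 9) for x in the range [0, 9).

2

gcd(9, 5) = 1  (9 = 1*5 + 4, 5 = 1*4 + 1, 4 = 4*1).
Back-substituting, 5*(2) + 9*(-1) = 1.
So 5*2 ≡ 1 (mod 9), and 2 mod 9 = 2.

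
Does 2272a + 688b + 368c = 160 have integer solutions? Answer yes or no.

yes

gcd(2272, 688) = 16  (2272 = 3×688 + 208, 688 = 3×208 + 64, 208 = 3×64 + 16, 64 = 4×16).
gcd(16, 368) = 16.
16 divides 160, so integer solutions exist.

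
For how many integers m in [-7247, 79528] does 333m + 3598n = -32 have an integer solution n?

25

gcd(3598, 333) = 1.
By Bézout, 333·(443) + 3598·(-41) = 1.
Particular solution: (216, -20).
General solution: m = 216 + 3598t, n = -20 - 333t for integer t.
-7247 ≤ 216 + 3598t ≤ 79528 gives t ∈ [-2, 22], which is 25 values.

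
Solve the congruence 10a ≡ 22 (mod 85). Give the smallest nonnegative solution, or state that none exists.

gcd(85, 10) = 5.
5 does not divide 22, so the congruence has no solution.

no solution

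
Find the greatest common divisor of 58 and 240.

2

gcd(240, 58):
  240 = 4·58 + 8
  58 = 7·8 + 2
  8 = 4·2
so gcd(240, 58) = 2.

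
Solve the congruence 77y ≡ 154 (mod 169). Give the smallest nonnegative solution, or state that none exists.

2

gcd(169, 77) = 1.
1 divides 154, so solutions exist.
By Bézout, 77·(-79) + 169·(36) = 1.
So 77·(-79) ≡ 1 (mod 169); multiply by 154: y ≡ -12166 (mod 169).
Smallest nonnegative: y = -12166 mod 169 = 2.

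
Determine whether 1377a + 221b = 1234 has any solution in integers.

no

gcd(1377, 221) = 17  (1377 = 6*221 + 51, 221 = 4*51 + 17, 51 = 3*17).
17 does not divide 1234 (remainder 10), so no integer solutions.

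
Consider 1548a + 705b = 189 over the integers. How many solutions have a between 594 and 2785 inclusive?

9

gcd(1548, 705):
  1548 = 2·705 + 138
  705 = 5·138 + 15
  138 = 9·15 + 3
  15 = 5·3
so gcd(1548, 705) = 3.
Back-substitute for Bézout coefficients:
  3 = 138 - 9·15
  ... = 1548·(46) + 705·(-101)
Scale by 63: particular solution (2898, -6363); reduce a mod 235: (78, -171).
General solution: a = 78 + 235t, b = -171 - 516t for integer t.
594 ≤ 78 + 235t ≤ 2785 gives t ∈ [3, 11], which is 9 values.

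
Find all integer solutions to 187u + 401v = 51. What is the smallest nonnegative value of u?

gcd(401, 187) = 1  (401 = 2×187 + 27, 187 = 6×27 + 25, 27 = 1×25 + 2, 25 = 12×2 + 1, 2 = 2×1).
1 divides 51, so solutions exist.
Back-substituting, 187×(193) + 401×(-90) = 1.
Scale by 51/1 = 51: (u₀, v₀) = (9843, -4590).
General solution: u = 9843 + 401t, v = -4590 - 187t for integer t.
u ≥ 0: smallest is 9843 mod 401 = 219 (at t = -24), with v = -102.

219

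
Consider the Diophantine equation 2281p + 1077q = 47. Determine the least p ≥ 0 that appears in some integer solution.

gcd(2281, 1077) = 1.
1 divides 47, so solutions exist.
By Bézout, 2281×(-212) + 1077×(449) = 1.
Scale by 47/1 = 47: (p₀, q₀) = (-9964, 21103).
General solution: p = -9964 + 1077t, q = 21103 - 2281t for integer t.
p ≥ 0: smallest is -9964 mod 1077 = 806 (at t = 10), with q = -1707.

806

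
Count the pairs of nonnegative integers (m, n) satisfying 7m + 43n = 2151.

gcd(43, 7) = 1.
By Bézout, 7*(-6) + 43*(1) = 1.
One solution: (37, 44).
General: m = 37 + 43t, n = 44 - 7t.
m ≥ 0 ⇒ t ≥ 0; n ≥ 0 ⇒ t ≤ 6. So t ∈ [0, 6]: 7 solutions.

7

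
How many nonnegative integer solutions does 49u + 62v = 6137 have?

gcd(62, 49) = 1  (62 = 1·49 + 13, 49 = 3·13 + 10, 13 = 1·10 + 3, 10 = 3·3 + 1, 3 = 3·1).
Back-substituting, 49·(19) + 62·(-15) = 1.
Scale by 6137: one solution is (116603, -92055). Reduce u mod 62: (43, 65).
General: u = 43 + 62t, v = 65 - 49t.
u ≥ 0 ⇒ t ≥ 0; v ≥ 0 ⇒ t ≤ 1. So t ∈ [0, 1]: 2 solutions.

2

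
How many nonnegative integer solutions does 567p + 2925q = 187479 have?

gcd(2925, 567) = 9  (2925 = 5*567 + 90, 567 = 6*90 + 27, 90 = 3*27 + 9, 27 = 3*9).
Back-substituting, 567*(-98) + 2925*(19) = 9.
Scale by 20831: one solution is (-2041438, 395789). Reduce p mod 325: (212, 23).
General: p = 212 + 325t, q = 23 - 63t.
p ≥ 0 ⇒ t ≥ 0; q ≥ 0 ⇒ t ≤ 0. So t ∈ [0, 0]: 1 solution.

1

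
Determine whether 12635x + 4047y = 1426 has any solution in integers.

gcd(12635, 4047) = 19.
19 does not divide 1426 (remainder 1), so no integer solutions.

no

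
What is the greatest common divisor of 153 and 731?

17

gcd(731, 153) = 17  (731 = 4·153 + 119, 153 = 1·119 + 34, 119 = 3·34 + 17, 34 = 2·17).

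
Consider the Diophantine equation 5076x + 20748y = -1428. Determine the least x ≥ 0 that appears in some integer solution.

854

gcd(20748, 5076):
  20748 = 4*5076 + 444
  5076 = 11*444 + 192
  444 = 2*192 + 60
  192 = 3*60 + 12
  60 = 5*12
so gcd(20748, 5076) = 12.
12 divides -1428, so solutions exist.
Back-substitute for Bézout coefficients:
  12 = 192 - 3*60
  ... = 5076*(327) + 20748*(-80)
Scale by -1428/12 = -119: (x₀, y₀) = (-38913, 9520).
General solution: x = -38913 + 1729t, y = 9520 - 423t for integer t.
x ≥ 0: smallest is -38913 mod 1729 = 854 (at t = 23), with y = -209.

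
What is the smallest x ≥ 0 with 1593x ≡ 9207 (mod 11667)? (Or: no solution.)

gcd(11667, 1593):
  11667 = 7·1593 + 516
  1593 = 3·516 + 45
  516 = 11·45 + 21
  45 = 2·21 + 3
  21 = 7·3
so gcd(11667, 1593) = 3.
3 divides 9207, so solutions exist.
Back-substitute for Bézout coefficients:
  3 = 45 - 2·21
  ... = 1593·(520) + 11667·(-71)
So 1593·(520) ≡ 3 (mod 11667); multiply by 3069: x ≡ 1595880 (mod 3889).
Smallest nonnegative: x = 1595880 mod 3889 = 1390.

1390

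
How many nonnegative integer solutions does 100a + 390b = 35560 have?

9

gcd(390, 100):
  390 = 3·100 + 90
  100 = 1·90 + 10
  90 = 9·10
so gcd(390, 100) = 10.
Back-substitute for Bézout coefficients:
  10 = 100 - 1·90
  ... = 100·(4) + 390·(-1)
Scale by 3556: one solution is (14224, -3556). Reduce a mod 39: (28, 84).
General: a = 28 + 39t, b = 84 - 10t.
a ≥ 0 ⇒ t ≥ 0; b ≥ 0 ⇒ t ≤ 8. So t ∈ [0, 8]: 9 solutions.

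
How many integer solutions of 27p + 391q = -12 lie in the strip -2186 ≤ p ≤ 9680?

gcd(391, 27) = 1  (391 = 14×27 + 13, 27 = 2×13 + 1, 13 = 13×1).
Back-substituting, 27×(29) + 391×(-2) = 1.
Scale by -12: particular solution (-348, 24); reduce p mod 391: (43, -3).
General solution: p = 43 + 391t, q = -3 - 27t for integer t.
-2186 ≤ 43 + 391t ≤ 9680 gives t ∈ [-5, 24], which is 30 values.

30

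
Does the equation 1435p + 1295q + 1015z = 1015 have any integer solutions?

gcd(1435, 1295):
  1435 = 1*1295 + 140
  1295 = 9*140 + 35
  140 = 4*35
so gcd(1435, 1295) = 35.
gcd(35, 1015) = 35.
35 divides 1015, so integer solutions exist.

yes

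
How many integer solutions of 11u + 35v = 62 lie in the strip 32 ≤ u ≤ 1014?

28

gcd(35, 11) = 1.
By Bézout, 11*(16) + 35*(-5) = 1.
Particular solution: (12, -2).
General solution: u = 12 + 35t, v = -2 - 11t for integer t.
32 ≤ 12 + 35t ≤ 1014 gives t ∈ [1, 28], which is 28 values.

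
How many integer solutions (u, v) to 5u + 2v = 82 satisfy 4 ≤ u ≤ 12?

5

gcd(5, 2):
  5 = 2×2 + 1
  2 = 2×1
so gcd(5, 2) = 1.
Back-substitute for Bézout coefficients:
  1 = 5 - 2×2
  ... = 5×(1) + 2×(-2)
Scale by 82: particular solution (82, -164); reduce u mod 2: (0, 41).
General solution: u = 0 + 2t, v = 41 - 5t for integer t.
4 ≤ 0 + 2t ≤ 12 gives t ∈ [2, 6], which is 5 values.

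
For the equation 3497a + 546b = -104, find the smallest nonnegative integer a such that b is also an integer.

2

gcd(3497, 546) = 13.
13 divides -104, so solutions exist.
By Bézout, 3497*(5) + 546*(-32) = 13.
Scale by -104/13 = -8: (a₀, b₀) = (-40, 256).
General solution: a = -40 + 42t, b = 256 - 269t for integer t.
a ≥ 0: smallest is -40 mod 42 = 2 (at t = 1), with b = -13.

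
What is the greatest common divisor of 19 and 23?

gcd(23, 19):
  23 = 1*19 + 4
  19 = 4*4 + 3
  4 = 1*3 + 1
  3 = 3*1
so gcd(23, 19) = 1.

1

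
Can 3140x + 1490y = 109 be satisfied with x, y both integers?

no

gcd(3140, 1490) = 10  (3140 = 2·1490 + 160, 1490 = 9·160 + 50, 160 = 3·50 + 10, 50 = 5·10).
10 does not divide 109 (remainder 9), so no integer solutions.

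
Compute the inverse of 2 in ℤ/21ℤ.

11

gcd(21, 2) = 1.
By Bézout, 2·(-10) + 21·(1) = 1.
So 2·-10 ≡ 1 (mod 21), and -10 mod 21 = 11.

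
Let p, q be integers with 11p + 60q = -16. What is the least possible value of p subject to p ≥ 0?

gcd(60, 11):
  60 = 5·11 + 5
  11 = 2·5 + 1
  5 = 5·1
so gcd(60, 11) = 1.
1 divides -16, so solutions exist.
Back-substitute for Bézout coefficients:
  1 = 11 - 2·5
  ... = 11·(11) + 60·(-2)
Scale by -16/1 = -16: (p₀, q₀) = (-176, 32).
General solution: p = -176 + 60t, q = 32 - 11t for integer t.
p ≥ 0: smallest is -176 mod 60 = 4 (at t = 3), with q = -1.

4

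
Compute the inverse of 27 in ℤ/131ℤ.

34

gcd(131, 27) = 1.
By Bézout, 27×(34) + 131×(-7) = 1.
So 27×34 ≡ 1 (mod 131), and 34 mod 131 = 34.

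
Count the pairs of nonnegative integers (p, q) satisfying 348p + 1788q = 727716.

gcd(1788, 348):
  1788 = 5×348 + 48
  348 = 7×48 + 12
  48 = 4×12
so gcd(1788, 348) = 12.
Back-substitute for Bézout coefficients:
  12 = 348 - 7×48
  ... = 348×(36) + 1788×(-7)
Scale by 60643: one solution is (2183148, -424501). Reduce p mod 149: (0, 407).
General: p = 0 + 149t, q = 407 - 29t.
p ≥ 0 ⇒ t ≥ 0; q ≥ 0 ⇒ t ≤ 14. So t ∈ [0, 14]: 15 solutions.

15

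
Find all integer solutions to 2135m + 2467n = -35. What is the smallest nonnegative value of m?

gcd(2467, 2135) = 1.
1 divides -35, so solutions exist.
By Bézout, 2135×(-483) + 2467×(418) = 1.
Scale by -35/1 = -35: (m₀, n₀) = (16905, -14630).
General solution: m = 16905 + 2467t, n = -14630 - 2135t for integer t.
m ≥ 0: smallest is 16905 mod 2467 = 2103 (at t = -6), with n = -1820.

2103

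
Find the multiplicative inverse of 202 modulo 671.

gcd(671, 202):
  671 = 3·202 + 65
  202 = 3·65 + 7
  65 = 9·7 + 2
  7 = 3·2 + 1
  2 = 2·1
so gcd(671, 202) = 1.
Back-substitute for Bézout coefficients:
  1 = 7 - 3·2
  ... = 202·(289) + 671·(-87)
So 202·289 ≡ 1 (mod 671), and 289 mod 671 = 289.

289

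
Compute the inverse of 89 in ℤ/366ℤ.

329

gcd(366, 89) = 1  (366 = 4·89 + 10, 89 = 8·10 + 9, 10 = 1·9 + 1, 9 = 9·1).
Back-substituting, 89·(-37) + 366·(9) = 1.
So 89·-37 ≡ 1 (mod 366), and -37 mod 366 = 329.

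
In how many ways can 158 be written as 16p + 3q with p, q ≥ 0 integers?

3

gcd(16, 3) = 1  (16 = 5·3 + 1, 3 = 3·1).
Back-substituting, 16·(1) + 3·(-5) = 1.
Scale by 158: one solution is (158, -790). Reduce p mod 3: (2, 42).
General: p = 2 + 3t, q = 42 - 16t.
p ≥ 0 ⇒ t ≥ 0; q ≥ 0 ⇒ t ≤ 2. So t ∈ [0, 2]: 3 solutions.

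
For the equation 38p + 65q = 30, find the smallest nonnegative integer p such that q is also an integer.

35

gcd(65, 38):
  65 = 1×38 + 27
  38 = 1×27 + 11
  27 = 2×11 + 5
  11 = 2×5 + 1
  5 = 5×1
so gcd(65, 38) = 1.
1 divides 30, so solutions exist.
Back-substitute for Bézout coefficients:
  1 = 11 - 2×5
  ... = 38×(12) + 65×(-7)
Scale by 30/1 = 30: (p₀, q₀) = (360, -210).
General solution: p = 360 + 65t, q = -210 - 38t for integer t.
p ≥ 0: smallest is 360 mod 65 = 35 (at t = -5), with q = -20.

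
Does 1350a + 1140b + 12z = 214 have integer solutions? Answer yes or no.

no

gcd(1350, 1140) = 30.
gcd(30, 12) = 6.
6 does not divide 214 (remainder 4), so no integer solutions.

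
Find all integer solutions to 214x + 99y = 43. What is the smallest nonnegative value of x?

gcd(214, 99) = 1  (214 = 2·99 + 16, 99 = 6·16 + 3, 16 = 5·3 + 1, 3 = 3·1).
1 divides 43, so solutions exist.
Back-substituting, 214·(31) + 99·(-67) = 1.
Scale by 43/1 = 43: (x₀, y₀) = (1333, -2881).
General solution: x = 1333 + 99t, y = -2881 - 214t for integer t.
x ≥ 0: smallest is 1333 mod 99 = 46 (at t = -13), with y = -99.

46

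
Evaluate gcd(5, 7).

gcd(7, 5) = 1  (7 = 1×5 + 2, 5 = 2×2 + 1, 2 = 2×1).

1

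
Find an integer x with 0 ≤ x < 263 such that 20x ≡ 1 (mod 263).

171

gcd(263, 20) = 1.
By Bézout, 20*(-92) + 263*(7) = 1.
So 20*-92 ≡ 1 (mod 263), and -92 mod 263 = 171.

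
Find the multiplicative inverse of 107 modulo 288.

35

gcd(288, 107) = 1.
By Bézout, 107×(35) + 288×(-13) = 1.
So 107×35 ≡ 1 (mod 288), and 35 mod 288 = 35.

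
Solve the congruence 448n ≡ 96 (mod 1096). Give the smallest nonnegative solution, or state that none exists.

10

gcd(1096, 448) = 8.
8 divides 96, so solutions exist.
By Bézout, 448·(-22) + 1096·(9) = 8.
So 448·(-22) ≡ 8 (mod 1096); multiply by 12: n ≡ -264 (mod 137).
Smallest nonnegative: n = -264 mod 137 = 10.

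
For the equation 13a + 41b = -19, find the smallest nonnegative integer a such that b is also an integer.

8

gcd(41, 13) = 1.
1 divides -19, so solutions exist.
By Bézout, 13*(19) + 41*(-6) = 1.
Scale by -19/1 = -19: (a₀, b₀) = (-361, 114).
General solution: a = -361 + 41t, b = 114 - 13t for integer t.
a ≥ 0: smallest is -361 mod 41 = 8 (at t = 9), with b = -3.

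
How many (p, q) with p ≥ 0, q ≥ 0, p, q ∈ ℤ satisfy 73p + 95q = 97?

gcd(95, 73):
  95 = 1·73 + 22
  73 = 3·22 + 7
  22 = 3·7 + 1
  7 = 7·1
so gcd(95, 73) = 1.
Back-substitute for Bézout coefficients:
  1 = 22 - 3·7
  ... = 73·(-13) + 95·(10)
Scale by 97: one solution is (-1261, 970). Reduce p mod 95: (69, -52).
General: p = 69 + 95t, q = -52 - 73t.
p ≥ 0 ⇒ t ≥ 0; q ≥ 0 ⇒ t ≤ -1. So t ∈ [0, -1]: 0 solutions.

0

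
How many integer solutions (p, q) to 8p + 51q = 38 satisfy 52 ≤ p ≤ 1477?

28

gcd(51, 8) = 1.
By Bézout, 8·(-19) + 51·(3) = 1.
Particular solution: (43, -6).
General solution: p = 43 + 51t, q = -6 - 8t for integer t.
52 ≤ 43 + 51t ≤ 1477 gives t ∈ [1, 28], which is 28 values.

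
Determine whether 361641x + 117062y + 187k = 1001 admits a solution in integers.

no

gcd(361641, 117062) = 17  (361641 = 3·117062 + 10455, 117062 = 11·10455 + 2057, 10455 = 5·2057 + 170, 2057 = 12·170 + 17, 170 = 10·17).
gcd(17, 187) = 17.
17 does not divide 1001 (remainder 15), so no integer solutions.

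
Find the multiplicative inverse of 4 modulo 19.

5

gcd(19, 4) = 1  (19 = 4*4 + 3, 4 = 1*3 + 1, 3 = 3*1).
Back-substituting, 4*(5) + 19*(-1) = 1.
So 4*5 ≡ 1 (mod 19), and 5 mod 19 = 5.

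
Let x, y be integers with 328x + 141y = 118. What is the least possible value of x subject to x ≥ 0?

70

gcd(328, 141) = 1.
1 divides 118, so solutions exist.
By Bézout, 328*(46) + 141*(-107) = 1.
Scale by 118/1 = 118: (x₀, y₀) = (5428, -12626).
General solution: x = 5428 + 141t, y = -12626 - 328t for integer t.
x ≥ 0: smallest is 5428 mod 141 = 70 (at t = -38), with y = -162.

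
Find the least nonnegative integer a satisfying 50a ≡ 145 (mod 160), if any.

gcd(160, 50) = 10  (160 = 3*50 + 10, 50 = 5*10).
10 does not divide 145, so the congruence has no solution.

no solution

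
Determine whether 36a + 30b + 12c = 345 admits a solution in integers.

no

gcd(36, 30) = 6.
gcd(6, 12) = 6.
6 does not divide 345 (remainder 3), so no integer solutions.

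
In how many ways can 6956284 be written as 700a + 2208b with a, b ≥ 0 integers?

18

gcd(2208, 700) = 4.
By Bézout, 700·(-41) + 2208·(13) = 4.
One solution: (481, 2998).
General: a = 481 + 552t, b = 2998 - 175t.
a ≥ 0 ⇒ t ≥ 0; b ≥ 0 ⇒ t ≤ 17. So t ∈ [0, 17]: 18 solutions.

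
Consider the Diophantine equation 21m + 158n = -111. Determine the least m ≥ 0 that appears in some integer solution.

85

gcd(158, 21):
  158 = 7×21 + 11
  21 = 1×11 + 10
  11 = 1×10 + 1
  10 = 10×1
so gcd(158, 21) = 1.
1 divides -111, so solutions exist.
Back-substitute for Bézout coefficients:
  1 = 11 - 1×10
  ... = 21×(-15) + 158×(2)
Scale by -111/1 = -111: (m₀, n₀) = (1665, -222).
General solution: m = 1665 + 158t, n = -222 - 21t for integer t.
m ≥ 0: smallest is 1665 mod 158 = 85 (at t = -10), with n = -12.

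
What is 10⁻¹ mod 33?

gcd(33, 10):
  33 = 3*10 + 3
  10 = 3*3 + 1
  3 = 3*1
so gcd(33, 10) = 1.
Back-substitute for Bézout coefficients:
  1 = 10 - 3*3
  ... = 10*(10) + 33*(-3)
So 10*10 ≡ 1 (mod 33), and 10 mod 33 = 10.

10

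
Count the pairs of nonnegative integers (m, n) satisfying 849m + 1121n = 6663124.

gcd(1121, 849) = 1.
By Bézout, 849·(136) + 1121·(-103) = 1.
One solution: (973, 5207).
General: m = 973 + 1121t, n = 5207 - 849t.
m ≥ 0 ⇒ t ≥ 0; n ≥ 0 ⇒ t ≤ 6. So t ∈ [0, 6]: 7 solutions.

7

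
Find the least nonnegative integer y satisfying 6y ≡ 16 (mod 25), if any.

gcd(25, 6) = 1.
1 divides 16, so solutions exist.
By Bézout, 6×(-4) + 25×(1) = 1.
So 6×(-4) ≡ 1 (mod 25); multiply by 16: y ≡ -64 (mod 25).
Smallest nonnegative: y = -64 mod 25 = 11.

11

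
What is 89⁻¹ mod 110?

89

gcd(110, 89):
  110 = 1*89 + 21
  89 = 4*21 + 5
  21 = 4*5 + 1
  5 = 5*1
so gcd(110, 89) = 1.
Back-substitute for Bézout coefficients:
  1 = 21 - 4*5
  ... = 89*(-21) + 110*(17)
So 89*-21 ≡ 1 (mod 110), and -21 mod 110 = 89.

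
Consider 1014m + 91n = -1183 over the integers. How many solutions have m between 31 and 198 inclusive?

24

gcd(1014, 91):
  1014 = 11×91 + 13
  91 = 7×13
so gcd(1014, 91) = 13.
Back-substitute for Bézout coefficients:
  13 = 1014 - 11×91
  ... = 1014×(1) + 91×(-11)
Scale by -91: particular solution (-91, 1001); reduce m mod 7: (0, -13).
General solution: m = 0 + 7t, n = -13 - 78t for integer t.
31 ≤ 0 + 7t ≤ 198 gives t ∈ [5, 28], which is 24 values.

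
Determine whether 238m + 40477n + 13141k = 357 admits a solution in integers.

yes

gcd(40477, 238) = 17  (40477 = 170*238 + 17, 238 = 14*17).
gcd(17, 13141) = 17.
17 divides 357, so integer solutions exist.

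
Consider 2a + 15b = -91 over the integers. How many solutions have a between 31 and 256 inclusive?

gcd(15, 2) = 1.
By Bézout, 2×(-7) + 15×(1) = 1.
Particular solution: (7, -7).
General solution: a = 7 + 15t, b = -7 - 2t for integer t.
31 ≤ 7 + 15t ≤ 256 gives t ∈ [2, 16], which is 15 values.

15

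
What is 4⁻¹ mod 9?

gcd(9, 4):
  9 = 2·4 + 1
  4 = 4·1
so gcd(9, 4) = 1.
Back-substitute for Bézout coefficients:
  1 = 9 - 2·4
  ... = 4·(-2) + 9·(1)
So 4·-2 ≡ 1 (mod 9), and -2 mod 9 = 7.

7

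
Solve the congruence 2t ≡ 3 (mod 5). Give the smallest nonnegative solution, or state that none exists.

gcd(5, 2) = 1.
1 divides 3, so solutions exist.
By Bézout, 2*(-2) + 5*(1) = 1.
So 2*(-2) ≡ 1 (mod 5); multiply by 3: t ≡ -6 (mod 5).
Smallest nonnegative: t = -6 mod 5 = 4.

4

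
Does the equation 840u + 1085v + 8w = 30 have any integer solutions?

gcd(1085, 840):
  1085 = 1×840 + 245
  840 = 3×245 + 105
  245 = 2×105 + 35
  105 = 3×35
so gcd(1085, 840) = 35.
gcd(35, 8) = 1.
1 divides 30, so integer solutions exist.

yes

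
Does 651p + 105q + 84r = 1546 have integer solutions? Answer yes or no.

gcd(651, 105) = 21  (651 = 6·105 + 21, 105 = 5·21).
gcd(21, 84) = 21.
21 does not divide 1546 (remainder 13), so no integer solutions.

no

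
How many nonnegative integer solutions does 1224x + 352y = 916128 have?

gcd(1224, 352):
  1224 = 3*352 + 168
  352 = 2*168 + 16
  168 = 10*16 + 8
  16 = 2*8
so gcd(1224, 352) = 8.
Back-substitute for Bézout coefficients:
  8 = 168 - 10*16
  ... = 1224*(21) + 352*(-73)
Scale by 114516: one solution is (2404836, -8359668). Reduce x mod 44: (16, 2547).
General: x = 16 + 44t, y = 2547 - 153t.
x ≥ 0 ⇒ t ≥ 0; y ≥ 0 ⇒ t ≤ 16. So t ∈ [0, 16]: 17 solutions.

17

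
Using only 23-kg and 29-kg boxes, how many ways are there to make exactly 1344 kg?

Need nonnegative integers with 23j + 29k = 1344.
gcd(23, 29) = 1, and 23·(-5) + 29·(4) = 1.
So (j₀, k₀) = (-6720, 5376); general j = -6720 + 29t, k = 5376 - 23t.
j ≥ 0 ⇒ t ≥ 232; k ≥ 0 ⇒ t ≤ 233. That's 2 values of t.

2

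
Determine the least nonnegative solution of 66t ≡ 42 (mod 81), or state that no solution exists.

8

gcd(81, 66) = 3.
3 divides 42, so solutions exist.
By Bézout, 66·(-11) + 81·(9) = 3.
So 66·(-11) ≡ 3 (mod 81); multiply by 14: t ≡ -154 (mod 27).
Smallest nonnegative: t = -154 mod 27 = 8.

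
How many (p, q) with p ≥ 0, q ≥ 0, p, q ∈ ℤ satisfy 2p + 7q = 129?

gcd(7, 2) = 1.
By Bézout, 2×(-3) + 7×(1) = 1.
One solution: (5, 17).
General: p = 5 + 7t, q = 17 - 2t.
p ≥ 0 ⇒ t ≥ 0; q ≥ 0 ⇒ t ≤ 8. So t ∈ [0, 8]: 9 solutions.

9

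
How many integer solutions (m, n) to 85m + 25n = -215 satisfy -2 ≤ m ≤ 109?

gcd(85, 25) = 5.
By Bézout, 85×(-2) + 25×(7) = 5.
Particular solution: (1, -12).
General solution: m = 1 + 5t, n = -12 - 17t for integer t.
-2 ≤ 1 + 5t ≤ 109 gives t ∈ [0, 21], which is 22 values.

22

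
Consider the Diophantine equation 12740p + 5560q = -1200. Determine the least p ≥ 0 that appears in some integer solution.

gcd(12740, 5560) = 20.
20 divides -1200, so solutions exist.
By Bézout, 12740·(127) + 5560·(-291) = 20.
Scale by -1200/20 = -60: (p₀, q₀) = (-7620, 17460).
General solution: p = -7620 + 278t, q = 17460 - 637t for integer t.
p ≥ 0: smallest is -7620 mod 278 = 164 (at t = 28), with q = -376.

164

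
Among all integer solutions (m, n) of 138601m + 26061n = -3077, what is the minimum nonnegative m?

430

gcd(138601, 26061):
  138601 = 5*26061 + 8296
  26061 = 3*8296 + 1173
  8296 = 7*1173 + 85
  1173 = 13*85 + 68
  85 = 1*68 + 17
  68 = 4*17
so gcd(138601, 26061) = 17.
17 divides -3077, so solutions exist.
Back-substitute for Bézout coefficients:
  17 = 85 - 1*68
  ... = 138601*(311) + 26061*(-1654)
Scale by -3077/17 = -181: (m₀, n₀) = (-56291, 299374).
General solution: m = -56291 + 1533t, n = 299374 - 8153t for integer t.
m ≥ 0: smallest is -56291 mod 1533 = 430 (at t = 37), with n = -2287.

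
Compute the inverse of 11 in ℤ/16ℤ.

3

gcd(16, 11):
  16 = 1×11 + 5
  11 = 2×5 + 1
  5 = 5×1
so gcd(16, 11) = 1.
Back-substitute for Bézout coefficients:
  1 = 11 - 2×5
  ... = 11×(3) + 16×(-2)
So 11×3 ≡ 1 (mod 16), and 3 mod 16 = 3.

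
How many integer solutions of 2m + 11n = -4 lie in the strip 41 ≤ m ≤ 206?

gcd(11, 2):
  11 = 5*2 + 1
  2 = 2*1
so gcd(11, 2) = 1.
Back-substitute for Bézout coefficients:
  1 = 11 - 5*2
  ... = 2*(-5) + 11*(1)
Scale by -4: particular solution (20, -4); reduce m mod 11: (9, -2).
General solution: m = 9 + 11t, n = -2 - 2t for integer t.
41 ≤ 9 + 11t ≤ 206 gives t ∈ [3, 17], which is 15 values.

15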